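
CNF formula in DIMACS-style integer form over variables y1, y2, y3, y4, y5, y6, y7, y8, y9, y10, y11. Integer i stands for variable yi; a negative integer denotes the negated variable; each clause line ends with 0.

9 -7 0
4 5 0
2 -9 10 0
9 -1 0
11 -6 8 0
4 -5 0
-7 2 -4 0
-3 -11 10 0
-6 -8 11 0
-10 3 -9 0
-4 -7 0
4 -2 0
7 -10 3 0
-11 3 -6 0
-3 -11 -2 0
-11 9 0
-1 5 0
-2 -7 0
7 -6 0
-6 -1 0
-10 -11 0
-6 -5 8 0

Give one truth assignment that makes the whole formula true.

y1 = F, y2 = T, y3 = F, y4 = T, y5 = F, y6 = F, y7 = F, y8 = T, y9 = T, y10 = F, y11 = T

Check each clause:
  1. {¬y7, y9} — ¬y7 is true.
  2. {y5, y4} — y4 is true.
  3. {¬y9, y2, y10} — y2 is true.
  4. {y9, ¬y1} — y9 is true.
  5. {¬y6, y11, y8} — y8 is true.
  6. {¬y5, y4} — ¬y5 is true.
  7. {¬y7, y2, ¬y4} — ¬y7 is true.
  8. {y10, ¬y11, ¬y3} — ¬y3 is true.
  9. {y11, ¬y6, ¬y8} — ¬y6 is true.
  10. {¬y10, y3, ¬y9} — ¬y10 is true.
  11. {¬y7, ¬y4} — ¬y7 is true.
  12. {y4, ¬y2} — y4 is true.
  13. {¬y10, y3, y7} — ¬y10 is true.
  14. {¬y6, y3, ¬y11} — ¬y6 is true.
  15. {¬y2, ¬y11, ¬y3} — ¬y3 is true.
  16. {¬y11, y9} — y9 is true.
  17. {¬y1, y5} — ¬y1 is true.
  18. {¬y2, ¬y7} — ¬y7 is true.
  19. {y7, ¬y6} — ¬y6 is true.
  20. {¬y6, ¬y1} — ¬y6 is true.
  21. {¬y11, ¬y10} — ¬y10 is true.
  22. {¬y6, y8, ¬y5} — y8 is true.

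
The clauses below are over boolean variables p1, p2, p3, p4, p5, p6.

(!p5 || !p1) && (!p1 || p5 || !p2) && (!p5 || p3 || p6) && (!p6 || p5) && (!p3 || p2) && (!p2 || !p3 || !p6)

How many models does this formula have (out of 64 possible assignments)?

Split on p5, then p2.
  p5=1, p2=1: remaining (p1,p3,p4,p6) ∈ {(0,0,0,1); (0,0,1,1); (0,1,0,0); (0,1,1,0)} — 4.
  p5=1, p2=0: remaining (p1,p3,p4,p6) ∈ {(0,0,0,1); (0,0,1,1)} — 2.
  p5=0, p2=1: remaining (p1,p3,p4,p6) ∈ {(0,0,0,0); (0,0,1,0); (0,1,0,0); (0,1,1,0)} — 4.
  p5=0, p2=0: remaining (p1,p3,p4,p6) ∈ {(0,0,0,0); (0,0,1,0); (1,0,0,0); (1,0,1,0)} — 4.
Total: 4 + 2 + 4 + 4 = 14.

14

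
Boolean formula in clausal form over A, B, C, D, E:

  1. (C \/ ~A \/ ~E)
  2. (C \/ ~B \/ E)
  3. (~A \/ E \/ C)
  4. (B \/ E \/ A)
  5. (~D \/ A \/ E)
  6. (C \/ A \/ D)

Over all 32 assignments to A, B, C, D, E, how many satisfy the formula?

Case analysis on A and E:
  A=1, E=1: remaining (B,C,D) ∈ {(0,1,0); (0,1,1); (1,1,0); (1,1,1)} — 4.
  A=1, E=0: remaining (B,C,D) ∈ {(0,1,0); (0,1,1); (1,1,0); (1,1,1)} — 4.
  A=0, E=1: B free; 3 ways for (C,D) × 2^1 = 6.
  A=0, E=0: remaining (B,C,D) ∈ {(1,1,0)} — 1.
Total: 4 + 4 + 6 + 1 = 15.

15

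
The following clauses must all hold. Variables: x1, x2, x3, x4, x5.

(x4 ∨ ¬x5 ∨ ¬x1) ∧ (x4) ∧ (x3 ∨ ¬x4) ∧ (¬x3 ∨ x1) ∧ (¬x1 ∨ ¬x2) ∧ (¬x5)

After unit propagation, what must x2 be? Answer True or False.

False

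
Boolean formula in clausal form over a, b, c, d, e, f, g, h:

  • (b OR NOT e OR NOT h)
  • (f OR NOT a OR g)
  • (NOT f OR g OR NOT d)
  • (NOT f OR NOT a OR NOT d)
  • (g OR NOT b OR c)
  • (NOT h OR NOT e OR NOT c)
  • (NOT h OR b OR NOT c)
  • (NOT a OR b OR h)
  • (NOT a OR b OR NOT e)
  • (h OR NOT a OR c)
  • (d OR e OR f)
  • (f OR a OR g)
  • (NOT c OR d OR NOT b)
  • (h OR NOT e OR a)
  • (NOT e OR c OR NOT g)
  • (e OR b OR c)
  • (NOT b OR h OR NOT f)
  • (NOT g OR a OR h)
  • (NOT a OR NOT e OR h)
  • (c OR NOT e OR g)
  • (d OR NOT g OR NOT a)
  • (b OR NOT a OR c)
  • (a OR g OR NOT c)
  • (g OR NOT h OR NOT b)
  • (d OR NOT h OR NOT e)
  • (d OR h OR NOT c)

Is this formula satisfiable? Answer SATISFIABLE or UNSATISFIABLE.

SATISFIABLE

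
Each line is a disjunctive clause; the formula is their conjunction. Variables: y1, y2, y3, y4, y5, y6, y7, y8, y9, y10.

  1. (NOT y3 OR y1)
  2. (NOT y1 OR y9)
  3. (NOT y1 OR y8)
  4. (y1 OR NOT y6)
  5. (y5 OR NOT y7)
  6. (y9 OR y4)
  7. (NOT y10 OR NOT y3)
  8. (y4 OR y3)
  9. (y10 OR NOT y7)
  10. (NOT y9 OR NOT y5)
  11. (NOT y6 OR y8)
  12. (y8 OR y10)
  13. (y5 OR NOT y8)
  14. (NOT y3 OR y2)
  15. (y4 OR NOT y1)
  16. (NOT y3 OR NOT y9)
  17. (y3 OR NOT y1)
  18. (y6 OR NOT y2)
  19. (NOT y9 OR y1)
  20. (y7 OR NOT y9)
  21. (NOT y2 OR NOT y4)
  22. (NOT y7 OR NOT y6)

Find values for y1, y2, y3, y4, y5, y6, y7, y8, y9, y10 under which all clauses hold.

y1=0, y2=0, y3=0, y4=1, y5=0, y6=0, y7=0, y8=0, y9=0, y10=1

Try y1 = False.
  then y3 is forced to False.
  then y6 is forced to False.
  then y4 is forced to True.
  then y2 is forced to False.
  then y9 is forced to False.
For the remaining variables, y5 = False, y7 = False, y8 = False, y10 = True works.
Every clause has at least one true literal under this assignment.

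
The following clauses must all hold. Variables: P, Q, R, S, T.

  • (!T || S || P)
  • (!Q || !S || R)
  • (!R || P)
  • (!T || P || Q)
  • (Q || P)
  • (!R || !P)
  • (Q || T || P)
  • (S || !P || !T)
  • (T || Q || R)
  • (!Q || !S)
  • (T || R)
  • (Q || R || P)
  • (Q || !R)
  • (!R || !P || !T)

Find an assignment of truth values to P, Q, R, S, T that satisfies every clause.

P=T, Q=F, R=F, S=T, T=T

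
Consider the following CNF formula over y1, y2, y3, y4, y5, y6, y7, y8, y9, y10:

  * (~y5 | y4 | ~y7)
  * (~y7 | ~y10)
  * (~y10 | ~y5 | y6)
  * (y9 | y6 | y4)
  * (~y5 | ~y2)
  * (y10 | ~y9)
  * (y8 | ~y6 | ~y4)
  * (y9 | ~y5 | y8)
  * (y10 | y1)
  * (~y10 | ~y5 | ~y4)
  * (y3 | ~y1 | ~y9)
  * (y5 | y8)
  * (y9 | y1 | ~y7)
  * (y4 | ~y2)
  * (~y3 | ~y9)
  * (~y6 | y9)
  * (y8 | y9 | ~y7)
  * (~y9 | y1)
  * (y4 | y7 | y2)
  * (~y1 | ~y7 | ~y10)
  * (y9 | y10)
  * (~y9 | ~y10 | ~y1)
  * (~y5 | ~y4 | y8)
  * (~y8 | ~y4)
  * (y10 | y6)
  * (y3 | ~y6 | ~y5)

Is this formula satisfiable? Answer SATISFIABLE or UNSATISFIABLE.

UNSATISFIABLE

y9 = True:
  propagation gives y10=True, y7=False, y3=False, y1=False; an empty clause results — contradiction.
y9 = False:
  propagation gives y6=False, y4=True, y10=True, y7=False; an empty clause results — contradiction.
Every branch closes, so no satisfying assignment exists.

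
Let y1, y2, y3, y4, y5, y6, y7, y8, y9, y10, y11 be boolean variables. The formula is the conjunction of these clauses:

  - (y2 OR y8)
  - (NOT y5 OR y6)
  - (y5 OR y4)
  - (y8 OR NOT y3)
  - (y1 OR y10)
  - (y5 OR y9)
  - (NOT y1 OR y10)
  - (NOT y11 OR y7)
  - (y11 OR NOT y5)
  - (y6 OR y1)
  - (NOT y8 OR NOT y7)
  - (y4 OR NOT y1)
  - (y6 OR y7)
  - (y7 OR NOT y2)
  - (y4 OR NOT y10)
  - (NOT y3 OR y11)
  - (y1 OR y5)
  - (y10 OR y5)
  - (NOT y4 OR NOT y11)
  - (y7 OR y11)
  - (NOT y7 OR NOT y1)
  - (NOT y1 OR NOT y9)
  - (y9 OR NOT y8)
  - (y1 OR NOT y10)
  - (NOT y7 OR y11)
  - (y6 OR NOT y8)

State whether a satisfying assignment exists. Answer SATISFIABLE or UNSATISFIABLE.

UNSATISFIABLE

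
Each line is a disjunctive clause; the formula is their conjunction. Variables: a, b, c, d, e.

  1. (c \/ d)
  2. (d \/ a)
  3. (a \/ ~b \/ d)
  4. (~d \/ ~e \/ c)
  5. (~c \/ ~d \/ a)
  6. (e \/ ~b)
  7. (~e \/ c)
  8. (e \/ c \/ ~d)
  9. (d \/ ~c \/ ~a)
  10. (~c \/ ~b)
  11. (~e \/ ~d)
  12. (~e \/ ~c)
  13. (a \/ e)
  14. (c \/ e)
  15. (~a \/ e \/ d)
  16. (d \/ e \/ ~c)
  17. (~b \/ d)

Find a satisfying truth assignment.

a = T, b = F, c = T, d = T, e = F

Pure literal: b appears only negated; assign b = False.
Branch on a: take a = True.
Set c = True and propagate.
  then d is forced to True.
  then e is forced to False.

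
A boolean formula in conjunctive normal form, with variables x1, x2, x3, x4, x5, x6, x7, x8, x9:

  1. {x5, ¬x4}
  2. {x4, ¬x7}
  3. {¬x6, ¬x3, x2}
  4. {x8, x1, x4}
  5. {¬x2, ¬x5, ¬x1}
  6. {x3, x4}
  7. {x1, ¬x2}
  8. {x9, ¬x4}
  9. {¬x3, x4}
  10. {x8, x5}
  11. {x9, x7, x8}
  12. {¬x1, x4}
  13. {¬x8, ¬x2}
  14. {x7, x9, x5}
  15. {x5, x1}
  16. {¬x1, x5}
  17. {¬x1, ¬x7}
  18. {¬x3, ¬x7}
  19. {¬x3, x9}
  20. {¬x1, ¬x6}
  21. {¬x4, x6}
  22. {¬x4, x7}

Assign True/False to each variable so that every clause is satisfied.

x1 = F, x2 = F, x3 = F, x4 = T, x5 = T, x6 = T, x7 = T, x8 = T, x9 = T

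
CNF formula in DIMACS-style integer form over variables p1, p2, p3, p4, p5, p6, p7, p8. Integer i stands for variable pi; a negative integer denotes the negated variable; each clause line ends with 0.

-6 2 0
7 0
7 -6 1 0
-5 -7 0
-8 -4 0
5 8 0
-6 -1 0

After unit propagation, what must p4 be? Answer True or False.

False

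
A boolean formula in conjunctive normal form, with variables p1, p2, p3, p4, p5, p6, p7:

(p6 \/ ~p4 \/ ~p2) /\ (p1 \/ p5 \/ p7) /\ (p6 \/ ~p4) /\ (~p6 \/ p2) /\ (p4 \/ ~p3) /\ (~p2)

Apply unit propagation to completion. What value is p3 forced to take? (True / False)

False

(~p2) is a unit clause: p2 = False.
(p2 \/ ~p6) with p2 = False leaves only ~p6, so p6 = False.
(~p4 \/ p6): since p6 = False, the clause reduces to (~p4). p4 = False.
In (p4 \/ ~p3), p4 is now false; ~p3 must hold, so p3 = False.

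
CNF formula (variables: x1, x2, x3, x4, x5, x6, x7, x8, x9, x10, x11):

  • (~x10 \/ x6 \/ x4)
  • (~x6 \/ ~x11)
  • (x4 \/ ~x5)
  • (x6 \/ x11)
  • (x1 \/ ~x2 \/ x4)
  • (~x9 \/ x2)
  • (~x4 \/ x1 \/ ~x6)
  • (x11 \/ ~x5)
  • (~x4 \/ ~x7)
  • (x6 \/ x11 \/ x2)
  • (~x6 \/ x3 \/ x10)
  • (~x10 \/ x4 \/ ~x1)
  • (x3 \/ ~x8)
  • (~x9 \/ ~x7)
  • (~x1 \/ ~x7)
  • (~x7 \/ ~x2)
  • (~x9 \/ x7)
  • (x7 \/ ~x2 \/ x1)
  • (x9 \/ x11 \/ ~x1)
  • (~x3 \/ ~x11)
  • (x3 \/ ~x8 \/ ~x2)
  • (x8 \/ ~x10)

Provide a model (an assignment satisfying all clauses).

x1 = False  x2 = False  x3 = True  x4 = False  x5 = False  x6 = True  x7 = False  x8 = True  x9 = False  x10 = True  x11 = False

Check each clause:
  1. (~x10 \/ x6 \/ x4) — x6 is true.
  2. (~x6 \/ ~x11) — ~x11 is true.
  3. (~x5 \/ x4) — ~x5 is true.
  4. (x6 \/ x11) — x6 is true.
  5. (~x2 \/ x4 \/ x1) — ~x2 is true.
  6. (x2 \/ ~x9) — ~x9 is true.
  7. (~x4 \/ ~x6 \/ x1) — ~x4 is true.
  8. (~x5 \/ x11) — ~x5 is true.
  9. (~x7 \/ ~x4) — ~x7 is true.
  10. (x2 \/ x6 \/ x11) — x6 is true.
  11. (x3 \/ x10 \/ ~x6) — x3 is true.
  12. (~x10 \/ ~x1 \/ x4) — ~x1 is true.
  13. (x3 \/ ~x8) — x3 is true.
  14. (~x7 \/ ~x9) — ~x7 is true.
  15. (~x1 \/ ~x7) — ~x7 is true.
  16. (~x7 \/ ~x2) — ~x7 is true.
  17. (~x9 \/ x7) — ~x9 is true.
  18. (x1 \/ x7 \/ ~x2) — ~x2 is true.
  19. (~x1 \/ x11 \/ x9) — ~x1 is true.
  20. (~x11 \/ ~x3) — ~x11 is true.
  21. (~x2 \/ x3 \/ ~x8) — x3 is true.
  22. (~x10 \/ x8) — x8 is true.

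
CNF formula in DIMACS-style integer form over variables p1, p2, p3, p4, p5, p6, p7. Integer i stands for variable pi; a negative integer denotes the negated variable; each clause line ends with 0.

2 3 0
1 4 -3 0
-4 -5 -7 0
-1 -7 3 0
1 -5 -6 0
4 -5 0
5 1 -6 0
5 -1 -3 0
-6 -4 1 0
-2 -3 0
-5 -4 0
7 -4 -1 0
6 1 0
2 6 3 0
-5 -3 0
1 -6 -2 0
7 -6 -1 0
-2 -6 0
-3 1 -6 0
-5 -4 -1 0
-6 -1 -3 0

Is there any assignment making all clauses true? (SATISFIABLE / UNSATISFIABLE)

SATISFIABLE

Try p1 = True.
Branch on p2: take p2 = True.
  then p3 is forced to False.
  then p7 is forced to False.
  then p4 is forced to False.
  then p5 is forced to False.
  then p6 is forced to False.
So p1 = T, p2 = T, p3 = F, p4 = F, p5 = F, p6 = F, p7 = F is a satisfying assignment.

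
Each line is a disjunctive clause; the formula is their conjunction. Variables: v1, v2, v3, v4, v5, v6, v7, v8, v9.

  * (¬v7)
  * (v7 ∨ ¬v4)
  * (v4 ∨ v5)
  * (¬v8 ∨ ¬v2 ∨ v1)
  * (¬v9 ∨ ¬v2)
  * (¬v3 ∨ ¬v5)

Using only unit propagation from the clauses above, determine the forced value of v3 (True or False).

False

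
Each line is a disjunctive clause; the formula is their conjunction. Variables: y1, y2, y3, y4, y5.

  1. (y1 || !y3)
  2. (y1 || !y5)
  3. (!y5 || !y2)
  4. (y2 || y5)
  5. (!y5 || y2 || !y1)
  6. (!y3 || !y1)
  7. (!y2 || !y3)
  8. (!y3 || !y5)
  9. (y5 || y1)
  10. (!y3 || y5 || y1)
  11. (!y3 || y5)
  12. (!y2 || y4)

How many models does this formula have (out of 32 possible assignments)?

1

Satisfying assignments:
  y1=1 y2=1 y3=0 y4=1 y5=0
That's 1 in total.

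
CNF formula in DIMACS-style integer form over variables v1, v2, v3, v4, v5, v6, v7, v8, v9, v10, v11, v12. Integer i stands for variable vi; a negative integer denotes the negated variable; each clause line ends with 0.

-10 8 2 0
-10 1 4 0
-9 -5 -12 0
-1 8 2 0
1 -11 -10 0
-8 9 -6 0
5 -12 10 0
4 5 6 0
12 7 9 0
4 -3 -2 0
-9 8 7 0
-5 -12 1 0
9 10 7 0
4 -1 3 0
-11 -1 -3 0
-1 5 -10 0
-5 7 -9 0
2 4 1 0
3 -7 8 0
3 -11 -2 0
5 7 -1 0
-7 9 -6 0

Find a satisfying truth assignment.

v1 = False  v2 = True  v3 = False  v4 = True  v5 = False  v6 = False  v7 = False  v8 = True  v9 = True  v10 = True  v11 = False  v12 = True

Pure literal: v4 appears only positively; assign v4 = True.
Pure literal: v11 appears only negated; assign v11 = False.
Try v1 = False.
Branch on v2: take v2 = True.
For the remaining variables, v3 = False, v5 = False, v6 = False, v7 = False, v8 = True, v9 = True, v10 = True, v12 = True works.
Every clause has at least one true literal under this assignment.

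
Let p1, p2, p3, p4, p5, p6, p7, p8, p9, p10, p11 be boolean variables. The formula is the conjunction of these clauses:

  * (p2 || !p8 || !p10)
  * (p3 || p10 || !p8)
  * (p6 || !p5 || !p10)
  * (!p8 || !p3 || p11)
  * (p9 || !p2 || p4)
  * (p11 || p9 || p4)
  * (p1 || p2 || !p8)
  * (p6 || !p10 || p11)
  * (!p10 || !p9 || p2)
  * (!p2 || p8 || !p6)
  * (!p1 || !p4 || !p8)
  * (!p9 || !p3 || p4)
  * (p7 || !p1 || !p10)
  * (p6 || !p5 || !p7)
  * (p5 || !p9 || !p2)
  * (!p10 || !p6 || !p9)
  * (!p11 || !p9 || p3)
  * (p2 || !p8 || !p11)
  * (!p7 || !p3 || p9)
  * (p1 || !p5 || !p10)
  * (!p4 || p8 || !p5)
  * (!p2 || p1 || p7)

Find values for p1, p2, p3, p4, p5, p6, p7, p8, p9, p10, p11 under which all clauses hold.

Try p1 = False.
The remaining clauses are satisfied by p2 = False, p3 = False, p4 = False, p5 = False, p6 = True, p7 = False, p8 = False, p9 = True, p10 = False, p11 = False.
Every clause has at least one true literal under this assignment.

p1=0  p2=0  p3=0  p4=0  p5=0  p6=1  p7=0  p8=0  p9=1  p10=0  p11=0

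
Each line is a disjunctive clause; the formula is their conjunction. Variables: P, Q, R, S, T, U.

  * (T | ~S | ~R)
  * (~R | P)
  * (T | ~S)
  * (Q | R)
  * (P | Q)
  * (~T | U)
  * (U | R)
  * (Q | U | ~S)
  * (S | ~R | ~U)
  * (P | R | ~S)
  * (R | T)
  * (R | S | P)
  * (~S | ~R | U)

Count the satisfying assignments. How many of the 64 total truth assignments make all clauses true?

6

Satisfying assignments:
  P=T Q=F R=T S=F T=F U=F
  P=T Q=F R=T S=T T=T U=T
  P=T Q=T R=F S=F T=T U=T
  P=T Q=T R=F S=T T=T U=T
  P=T Q=T R=T S=F T=F U=F
  P=T Q=T R=T S=T T=T U=T
Count: 6.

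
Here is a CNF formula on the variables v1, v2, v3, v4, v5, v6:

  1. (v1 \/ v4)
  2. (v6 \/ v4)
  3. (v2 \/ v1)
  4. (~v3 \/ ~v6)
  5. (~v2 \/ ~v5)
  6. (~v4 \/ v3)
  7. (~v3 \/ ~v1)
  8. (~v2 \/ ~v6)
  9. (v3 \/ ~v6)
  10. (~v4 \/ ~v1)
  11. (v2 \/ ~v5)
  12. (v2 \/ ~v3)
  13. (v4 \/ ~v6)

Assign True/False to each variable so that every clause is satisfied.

v5 occurs only negated in the remaining clauses — set v5 = False.
Try v1 = False.
  then v4 is forced to True.
  then v2 is forced to True.
  then v3 is forced to True.
  then v6 is forced to False.

v1=False  v2=True  v3=True  v4=True  v5=False  v6=False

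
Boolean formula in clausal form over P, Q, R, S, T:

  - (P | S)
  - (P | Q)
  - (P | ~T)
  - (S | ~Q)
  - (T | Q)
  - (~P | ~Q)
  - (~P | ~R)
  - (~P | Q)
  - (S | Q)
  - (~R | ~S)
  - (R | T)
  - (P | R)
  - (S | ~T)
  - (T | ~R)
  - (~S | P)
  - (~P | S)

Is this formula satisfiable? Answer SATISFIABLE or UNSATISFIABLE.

UNSATISFIABLE

P = True:
  propagation gives Q=False; an empty clause results — contradiction.
P = False:
  propagation gives S=True; an empty clause results — contradiction.
Every branch closes, so no satisfying assignment exists.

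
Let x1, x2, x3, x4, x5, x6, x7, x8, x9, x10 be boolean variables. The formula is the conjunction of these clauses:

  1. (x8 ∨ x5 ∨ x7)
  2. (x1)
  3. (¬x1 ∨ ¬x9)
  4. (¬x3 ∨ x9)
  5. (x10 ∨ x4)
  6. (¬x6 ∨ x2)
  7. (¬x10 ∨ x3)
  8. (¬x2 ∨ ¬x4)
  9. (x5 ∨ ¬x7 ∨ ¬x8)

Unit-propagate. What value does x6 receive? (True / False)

False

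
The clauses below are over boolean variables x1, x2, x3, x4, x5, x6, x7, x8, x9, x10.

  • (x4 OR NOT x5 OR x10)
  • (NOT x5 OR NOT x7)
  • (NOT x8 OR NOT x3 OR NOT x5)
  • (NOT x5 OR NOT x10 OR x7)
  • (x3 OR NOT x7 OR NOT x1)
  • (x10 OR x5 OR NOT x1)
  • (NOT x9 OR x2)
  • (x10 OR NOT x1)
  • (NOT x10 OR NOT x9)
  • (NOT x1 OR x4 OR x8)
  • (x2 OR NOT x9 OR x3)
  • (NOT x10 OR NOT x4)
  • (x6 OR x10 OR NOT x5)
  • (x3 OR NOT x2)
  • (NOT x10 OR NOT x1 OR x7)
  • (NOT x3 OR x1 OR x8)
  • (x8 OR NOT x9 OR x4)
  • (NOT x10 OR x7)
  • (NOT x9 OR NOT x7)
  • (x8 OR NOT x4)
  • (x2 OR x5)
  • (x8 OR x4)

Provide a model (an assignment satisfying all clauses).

x1 = F, x2 = T, x3 = T, x4 = T, x5 = F, x6 = T, x7 = F, x8 = T, x9 = F, x10 = F

Pure literal: x6 appears only positively; assign x6 = True.
Pure literal: x9 appears only negated; assign x9 = False.
Branch on x1: take x1 = False.
Branch on x2: take x2 = True.
  then x3 is forced to True.
  then x8 is forced to True.
  then x5 is forced to False.
For the remaining variables, x4 = True, x7 = False, x10 = False works.
Check each clause:
  1. (x10 OR x4 OR NOT x5) — NOT x5 is true.
  2. (NOT x5 OR NOT x7) — NOT x7 is true.
  3. (NOT x3 OR NOT x5 OR NOT x8) — NOT x5 is true.
  4. (x7 OR NOT x5 OR NOT x10) — NOT x5 is true.
  5. (x3 OR NOT x7 OR NOT x1) — NOT x7 is true.
  6. (x5 OR NOT x1 OR x10) — NOT x1 is true.
  7. (NOT x9 OR x2) — x2 is true.
  8. (x10 OR NOT x1) — NOT x1 is true.
  9. (NOT x9 OR NOT x10) — NOT x10 is true.
  10. (x4 OR x8 OR NOT x1) — x8 is true.
  11. (NOT x9 OR x2 OR x3) — x2 is true.
  12. (NOT x4 OR NOT x10) — NOT x10 is true.
  13. (NOT x5 OR x6 OR x10) — NOT x5 is true.
  14. (NOT x2 OR x3) — x3 is true.
  15. (NOT x1 OR x7 OR NOT x10) — NOT x10 is true.
  16. (x8 OR x1 OR NOT x3) — x8 is true.
  17. (x4 OR x8 OR NOT x9) — x8 is true.
  18. (NOT x10 OR x7) — NOT x10 is true.
  19. (NOT x9 OR NOT x7) — NOT x7 is true.
  20. (x8 OR NOT x4) — x8 is true.
  21. (x2 OR x5) — x2 is true.
  22. (x4 OR x8) — x8 is true.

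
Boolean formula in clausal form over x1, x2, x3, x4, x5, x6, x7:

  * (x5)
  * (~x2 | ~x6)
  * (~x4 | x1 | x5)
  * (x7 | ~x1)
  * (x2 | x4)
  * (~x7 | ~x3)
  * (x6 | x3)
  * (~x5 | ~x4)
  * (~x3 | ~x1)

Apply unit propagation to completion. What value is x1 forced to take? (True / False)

False

(x5) stands alone — x5 = True.
In (~x5 | ~x4), ~x5 is now false; ~x4 must hold, so x4 = False.
In (x2 | x4), x4 is now false; x2 must hold, so x2 = True.
(~x2 | ~x6): since x2 = True, the clause reduces to (~x6). x6 = False.
In (x3 | x6), x6 is now false; x3 must hold, so x3 = True.
In (~x7 | ~x3), ~x3 is now false; ~x7 must hold, so x7 = False.
(~x1 | x7) with x7 = False leaves only ~x1, so x1 = False.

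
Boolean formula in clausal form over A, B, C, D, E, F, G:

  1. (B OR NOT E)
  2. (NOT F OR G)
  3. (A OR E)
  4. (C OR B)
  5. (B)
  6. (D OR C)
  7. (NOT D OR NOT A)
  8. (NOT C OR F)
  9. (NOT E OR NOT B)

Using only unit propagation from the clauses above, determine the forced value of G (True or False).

Unit clause (B) sets B = True.
In (NOT E OR NOT B), NOT B is now false; NOT E must hold, so E = False.
In (E OR A), E is now false; A must hold, so A = True.
From (NOT A OR NOT D) and A = True: D = False.
In (C OR D), D is now false; C must hold, so C = True.
(F OR NOT C): since C = True, the clause reduces to (F). F = True.
From (G OR NOT F) and F = True: G = True.

True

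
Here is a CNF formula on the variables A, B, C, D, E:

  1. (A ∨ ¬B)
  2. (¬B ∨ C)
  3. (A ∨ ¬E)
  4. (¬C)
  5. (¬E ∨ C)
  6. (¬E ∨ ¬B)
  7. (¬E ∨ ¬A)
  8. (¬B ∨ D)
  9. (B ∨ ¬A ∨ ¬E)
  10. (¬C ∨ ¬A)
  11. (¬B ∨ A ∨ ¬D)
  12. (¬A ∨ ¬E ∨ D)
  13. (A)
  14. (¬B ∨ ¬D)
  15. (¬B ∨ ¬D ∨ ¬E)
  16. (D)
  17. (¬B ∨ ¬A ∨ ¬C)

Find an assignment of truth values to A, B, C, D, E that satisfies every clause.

A = True, B = False, C = False, D = True, E = False

Unit propagation: (¬C) forces C = False.
Unit propagation: (¬B) forces B = False.
Unit propagation: (¬E) forces E = False.
The clause (A) is unit: A must be True.
(D) is a unit clause, so D = True.
Every clause has at least one true literal under this assignment.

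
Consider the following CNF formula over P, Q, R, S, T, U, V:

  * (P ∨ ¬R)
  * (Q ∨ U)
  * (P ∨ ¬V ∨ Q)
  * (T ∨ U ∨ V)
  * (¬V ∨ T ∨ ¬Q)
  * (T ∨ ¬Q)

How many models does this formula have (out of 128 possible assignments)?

44

Split on Q, then T.
  Q=T, T=T: S, U, V free; 3 ways for (P,R) × 2^3 = 24.
  Q=T, T=F: a clause becomes empty — 0.
  Q=F, T=T: S free; 5 ways for (P,R,U,V) × 2^1 = 10.
  Q=F, T=F: S free; 5 ways for (P,R,U,V) × 2^1 = 10.
Total: 24 + 0 + 10 + 10 = 44.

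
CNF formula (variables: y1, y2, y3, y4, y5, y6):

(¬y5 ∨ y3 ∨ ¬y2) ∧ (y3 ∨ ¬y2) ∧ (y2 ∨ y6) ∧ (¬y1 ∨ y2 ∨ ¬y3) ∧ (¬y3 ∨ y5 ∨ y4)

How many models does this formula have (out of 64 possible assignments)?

Case analysis on y2 and y3:
  y2=T, y3=T: y1, y6 free; 3 ways for (y4,y5) × 2^2 = 12.
  y2=T, y3=F: a clause becomes empty — 0.
  y2=F, y3=T: remaining (y1,y4,y5,y6) ∈ {(F,F,T,T); (F,T,F,T); (F,T,T,T)} — 3.
  y2=F, y3=F: forces y6=T; y1, y4, y5 free → 2^3 = 8.
Total: 12 + 0 + 3 + 8 = 23.

23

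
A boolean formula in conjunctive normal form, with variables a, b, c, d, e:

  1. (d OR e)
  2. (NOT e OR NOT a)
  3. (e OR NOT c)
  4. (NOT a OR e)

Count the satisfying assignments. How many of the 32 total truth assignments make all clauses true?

10

Case analysis on e and a:
  e=T, a=T: a clause becomes empty — 0.
  e=T, a=F: b, c, d free → 2^3 = 8.
  e=F, a=T: a clause becomes empty — 0.
  e=F, a=F: remaining (b,c,d) ∈ {(F,F,T); (T,F,T)} — 2.
Total: 0 + 8 + 0 + 2 = 10.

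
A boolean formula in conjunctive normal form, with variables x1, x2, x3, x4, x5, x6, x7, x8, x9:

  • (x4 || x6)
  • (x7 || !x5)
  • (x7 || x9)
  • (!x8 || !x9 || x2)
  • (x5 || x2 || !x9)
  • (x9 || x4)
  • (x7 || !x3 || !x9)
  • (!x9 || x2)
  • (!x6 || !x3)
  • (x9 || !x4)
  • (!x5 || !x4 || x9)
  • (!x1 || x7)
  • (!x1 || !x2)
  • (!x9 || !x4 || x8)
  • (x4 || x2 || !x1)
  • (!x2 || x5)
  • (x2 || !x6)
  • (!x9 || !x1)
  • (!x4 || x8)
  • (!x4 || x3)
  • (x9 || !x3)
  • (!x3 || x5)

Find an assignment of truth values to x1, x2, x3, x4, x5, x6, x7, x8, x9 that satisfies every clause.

x1=F, x2=T, x3=T, x4=T, x5=T, x6=F, x7=T, x8=T, x9=T

Check each clause:
  1. (x6 || x4) — x4 is true.
  2. (!x5 || x7) — x7 is true.
  3. (x9 || x7) — x9 is true.
  4. (!x8 || x2 || !x9) — x2 is true.
  5. (!x9 || x5 || x2) — x2 is true.
  6. (x9 || x4) — x9 is true.
  7. (!x3 || x7 || !x9) — x7 is true.
  8. (x2 || !x9) — x2 is true.
  9. (!x3 || !x6) — !x6 is true.
  10. (x9 || !x4) — x9 is true.
  11. (!x5 || x9 || !x4) — x9 is true.
  12. (!x1 || x7) — !x1 is true.
  13. (!x1 || !x2) — !x1 is true.
  14. (x8 || !x4 || !x9) — x8 is true.
  15. (x4 || !x1 || x2) — x2 is true.
  16. (!x2 || x5) — x5 is true.
  17. (x2 || !x6) — x2 is true.
  18. (!x1 || !x9) — !x1 is true.
  19. (!x4 || x8) — x8 is true.
  20. (!x4 || x3) — x3 is true.
  21. (!x3 || x9) — x9 is true.
  22. (x5 || !x3) — x5 is true.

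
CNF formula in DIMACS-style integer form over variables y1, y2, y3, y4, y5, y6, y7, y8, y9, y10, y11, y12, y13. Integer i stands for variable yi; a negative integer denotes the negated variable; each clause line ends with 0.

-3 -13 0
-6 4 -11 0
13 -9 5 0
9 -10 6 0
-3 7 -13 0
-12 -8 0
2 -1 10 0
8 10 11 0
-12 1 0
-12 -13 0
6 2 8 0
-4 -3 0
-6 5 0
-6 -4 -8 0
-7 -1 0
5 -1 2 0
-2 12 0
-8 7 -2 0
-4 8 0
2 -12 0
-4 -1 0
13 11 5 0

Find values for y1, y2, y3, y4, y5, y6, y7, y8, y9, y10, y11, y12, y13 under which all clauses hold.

y1=F, y2=F, y3=F, y4=F, y5=T, y6=F, y7=F, y8=T, y9=T, y10=F, y11=T, y12=F, y13=T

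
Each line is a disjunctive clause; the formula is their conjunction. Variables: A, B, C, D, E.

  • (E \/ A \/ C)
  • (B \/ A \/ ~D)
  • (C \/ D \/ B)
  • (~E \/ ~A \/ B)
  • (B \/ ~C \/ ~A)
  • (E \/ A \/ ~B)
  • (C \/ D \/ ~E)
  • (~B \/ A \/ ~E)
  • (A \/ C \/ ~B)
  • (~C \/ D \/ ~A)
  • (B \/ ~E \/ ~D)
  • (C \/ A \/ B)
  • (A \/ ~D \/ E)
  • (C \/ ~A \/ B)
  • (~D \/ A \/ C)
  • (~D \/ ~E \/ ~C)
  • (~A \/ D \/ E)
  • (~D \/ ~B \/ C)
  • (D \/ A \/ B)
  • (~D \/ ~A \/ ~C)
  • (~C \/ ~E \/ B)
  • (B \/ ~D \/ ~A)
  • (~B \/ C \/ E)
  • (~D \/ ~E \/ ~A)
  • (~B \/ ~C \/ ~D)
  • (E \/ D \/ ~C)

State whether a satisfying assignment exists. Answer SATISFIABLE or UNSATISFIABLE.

UNSATISFIABLE

A = True:
  C = True:
    propagation gives B=True, D=True; an empty clause results — contradiction.
  C = False:
    propagation gives B=True, D=False, E=False; an empty clause results — contradiction.
A = False:
  B = True:
    propagation gives E=True; an empty clause results — contradiction.
  B = False:
    propagation gives D=False; an empty clause results — contradiction.
Every branch closes, so no satisfying assignment exists.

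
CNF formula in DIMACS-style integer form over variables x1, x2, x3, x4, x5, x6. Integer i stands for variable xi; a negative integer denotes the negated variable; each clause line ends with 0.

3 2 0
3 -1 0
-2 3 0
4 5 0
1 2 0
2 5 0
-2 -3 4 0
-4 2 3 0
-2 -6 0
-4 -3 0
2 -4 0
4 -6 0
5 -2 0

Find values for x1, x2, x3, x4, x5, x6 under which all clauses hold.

x1 = T, x2 = F, x3 = T, x4 = F, x5 = T, x6 = F

Pure literal: x5 appears only positively; assign x5 = True.
x6 occurs only negated in the remaining clauses — set x6 = False.
Set x1 = True and propagate.
  then x3 is forced to True.
  then x4 is forced to False.
  then x2 is forced to False.
Every clause has at least one true literal under this assignment.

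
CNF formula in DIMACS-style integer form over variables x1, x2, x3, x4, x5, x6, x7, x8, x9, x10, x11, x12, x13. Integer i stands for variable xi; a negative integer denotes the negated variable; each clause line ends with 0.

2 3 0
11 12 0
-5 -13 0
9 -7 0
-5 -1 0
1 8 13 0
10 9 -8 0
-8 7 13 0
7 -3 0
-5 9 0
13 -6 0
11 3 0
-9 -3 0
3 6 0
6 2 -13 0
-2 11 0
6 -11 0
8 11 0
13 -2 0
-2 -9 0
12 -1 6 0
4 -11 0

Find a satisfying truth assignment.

x1 = F, x2 = T, x3 = F, x4 = T, x5 = F, x6 = T, x7 = F, x8 = F, x9 = F, x10 = F, x11 = T, x12 = F, x13 = T

Pure literal: x4 appears only positively; assign x4 = True.
Pure literal: x5 appears only negated; assign x5 = False.
Set x1 = False and propagate.
Try x2 = True.
  then x11 is forced to True.
  then x6 is forced to True.
  then x13 is forced to True.
  then x9 is forced to False.
  then x7 is forced to False.
  then x3 is forced to False.
Set x8 = False and propagate.
x10, x12 are now unconstrained; take x10 = False, x12 = False.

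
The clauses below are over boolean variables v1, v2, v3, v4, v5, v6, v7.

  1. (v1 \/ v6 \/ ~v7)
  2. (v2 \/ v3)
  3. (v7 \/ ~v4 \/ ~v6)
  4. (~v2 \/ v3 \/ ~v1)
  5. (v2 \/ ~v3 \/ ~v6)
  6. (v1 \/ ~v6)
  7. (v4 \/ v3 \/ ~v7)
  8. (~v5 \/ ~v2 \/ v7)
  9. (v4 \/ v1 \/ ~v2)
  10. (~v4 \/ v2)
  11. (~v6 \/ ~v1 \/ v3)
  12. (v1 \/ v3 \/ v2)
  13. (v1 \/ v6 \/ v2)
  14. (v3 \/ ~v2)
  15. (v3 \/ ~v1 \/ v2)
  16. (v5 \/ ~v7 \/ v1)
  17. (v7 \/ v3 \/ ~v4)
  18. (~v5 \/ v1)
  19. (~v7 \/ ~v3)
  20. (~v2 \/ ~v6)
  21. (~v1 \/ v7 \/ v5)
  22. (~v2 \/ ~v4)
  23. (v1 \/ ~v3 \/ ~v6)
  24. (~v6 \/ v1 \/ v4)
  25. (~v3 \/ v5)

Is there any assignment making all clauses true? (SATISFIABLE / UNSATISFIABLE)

SATISFIABLE

Branch on v1: take v1 = True.
Try v2 = False.
  then v3 is forced to True.
  then v6 is forced to False.
  then v4 is forced to False.
  then v7 is forced to False.
  then v5 is forced to True.
Every clause has at least one true literal under this assignment.
So v1=T  v2=F  v3=T  v4=F  v5=T  v6=F  v7=F is a satisfying assignment.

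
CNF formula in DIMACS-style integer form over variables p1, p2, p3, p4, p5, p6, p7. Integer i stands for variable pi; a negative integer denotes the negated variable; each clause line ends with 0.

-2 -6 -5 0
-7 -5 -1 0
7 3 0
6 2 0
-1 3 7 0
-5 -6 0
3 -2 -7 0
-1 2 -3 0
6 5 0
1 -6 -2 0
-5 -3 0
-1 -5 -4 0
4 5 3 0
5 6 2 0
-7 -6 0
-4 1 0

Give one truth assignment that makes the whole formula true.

p1 = True  p2 = True  p3 = True  p4 = True  p5 = False  p6 = True  p7 = False

Set p1 = True and propagate.
Try p2 = True.
Try p3 = True.
  then p5 is forced to False.
  then p6 is forced to True.
  then p7 is forced to False.
p4 is now unconstrained; take p4 = True.
Check each clause:
  1. (NOT p5 OR NOT p6 OR NOT p2) — NOT p5 is true.
  2. (NOT p1 OR NOT p5 OR NOT p7) — NOT p7 is true.
  3. (p3 OR p7) — p3 is true.
  4. (p6 OR p2) — p2 is true.
  5. (p7 OR NOT p1 OR p3) — p3 is true.
  6. (NOT p5 OR NOT p6) — NOT p5 is true.
  7. (p3 OR NOT p2 OR NOT p7) — NOT p7 is true.
  8. (NOT p3 OR NOT p1 OR p2) — p2 is true.
  9. (p5 OR p6) — p6 is true.
  10. (p1 OR NOT p2 OR NOT p6) — p1 is true.
  11. (NOT p5 OR NOT p3) — NOT p5 is true.
  12. (NOT p1 OR NOT p4 OR NOT p5) — NOT p5 is true.
  13. (p4 OR p3 OR p5) — p3 is true.
  14. (p2 OR p5 OR p6) — p2 is true.
  15. (NOT p7 OR NOT p6) — NOT p7 is true.
  16. (NOT p4 OR p1) — p1 is true.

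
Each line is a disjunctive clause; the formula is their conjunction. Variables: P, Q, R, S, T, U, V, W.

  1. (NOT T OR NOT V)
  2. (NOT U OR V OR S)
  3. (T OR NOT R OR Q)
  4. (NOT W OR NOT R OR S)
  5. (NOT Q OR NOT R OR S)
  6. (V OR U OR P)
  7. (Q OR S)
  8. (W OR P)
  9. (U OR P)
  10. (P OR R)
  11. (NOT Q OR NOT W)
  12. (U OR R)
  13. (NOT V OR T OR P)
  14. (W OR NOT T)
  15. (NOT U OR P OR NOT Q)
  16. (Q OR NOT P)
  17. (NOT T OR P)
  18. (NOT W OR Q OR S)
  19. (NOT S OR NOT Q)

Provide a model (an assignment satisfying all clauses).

P=T, Q=T, R=F, S=F, T=F, U=T, V=T, W=F

Branch on P: take P = True.
  then Q is forced to True.
  then W is forced to False.
  then T is forced to False.
  then S is forced to False.
  then R is forced to False.
  then U is forced to True.
  then V is forced to True.
Check each clause:
  1. (NOT V OR NOT T) — NOT T is true.
  2. (S OR V OR NOT U) — V is true.
  3. (Q OR NOT R OR T) — Q is true.
  4. (S OR NOT R OR NOT W) — NOT W is true.
  5. (S OR NOT Q OR NOT R) — NOT R is true.
  6. (P OR U OR V) — P is true.
  7. (Q OR S) — Q is true.
  8. (P OR W) — P is true.
  9. (P OR U) — P is true.
  10. (R OR P) — P is true.
  11. (NOT Q OR NOT W) — NOT W is true.
  12. (R OR U) — U is true.
  13. (P OR T OR NOT V) — P is true.
  14. (W OR NOT T) — NOT T is true.
  15. (NOT U OR P OR NOT Q) — P is true.
  16. (NOT P OR Q) — Q is true.
  17. (NOT T OR P) — P is true.
  18. (NOT W OR Q OR S) — NOT W is true.
  19. (NOT S OR NOT Q) — NOT S is true.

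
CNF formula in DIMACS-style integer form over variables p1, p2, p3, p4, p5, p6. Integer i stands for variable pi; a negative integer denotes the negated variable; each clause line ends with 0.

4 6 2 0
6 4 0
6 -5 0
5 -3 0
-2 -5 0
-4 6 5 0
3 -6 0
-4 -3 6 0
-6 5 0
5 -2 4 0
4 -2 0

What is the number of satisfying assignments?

The models are:
  p1=F p2=F p3=T p4=F p5=T p6=T
  p1=F p2=F p3=T p4=T p5=T p6=T
  p1=T p2=F p3=T p4=F p5=T p6=T
  p1=T p2=F p3=T p4=T p5=T p6=T
Count: 4.

4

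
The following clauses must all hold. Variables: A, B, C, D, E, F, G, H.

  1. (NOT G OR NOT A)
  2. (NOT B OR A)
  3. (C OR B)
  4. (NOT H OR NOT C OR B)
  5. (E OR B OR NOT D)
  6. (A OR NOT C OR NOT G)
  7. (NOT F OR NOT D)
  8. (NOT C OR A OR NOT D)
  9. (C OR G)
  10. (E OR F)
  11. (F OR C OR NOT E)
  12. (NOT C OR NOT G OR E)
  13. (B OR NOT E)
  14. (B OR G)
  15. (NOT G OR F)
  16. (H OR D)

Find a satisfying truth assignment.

A=1, B=1, C=1, D=0, E=0, F=1, G=0, H=1

Check each clause:
  1. (NOT G OR NOT A) — NOT G is true.
  2. (A OR NOT B) — A is true.
  3. (C OR B) — B is true.
  4. (NOT C OR NOT H OR B) — B is true.
  5. (NOT D OR E OR B) — B is true.
  6. (A OR NOT C OR NOT G) — A is true.
  7. (NOT F OR NOT D) — NOT D is true.
  8. (A OR NOT C OR NOT D) — A is true.
  9. (C OR G) — C is true.
  10. (E OR F) — F is true.
  11. (NOT E OR C OR F) — C is true.
  12. (E OR NOT G OR NOT C) — NOT G is true.
  13. (B OR NOT E) — B is true.
  14. (G OR B) — B is true.
  15. (F OR NOT G) — NOT G is true.
  16. (D OR H) — H is true.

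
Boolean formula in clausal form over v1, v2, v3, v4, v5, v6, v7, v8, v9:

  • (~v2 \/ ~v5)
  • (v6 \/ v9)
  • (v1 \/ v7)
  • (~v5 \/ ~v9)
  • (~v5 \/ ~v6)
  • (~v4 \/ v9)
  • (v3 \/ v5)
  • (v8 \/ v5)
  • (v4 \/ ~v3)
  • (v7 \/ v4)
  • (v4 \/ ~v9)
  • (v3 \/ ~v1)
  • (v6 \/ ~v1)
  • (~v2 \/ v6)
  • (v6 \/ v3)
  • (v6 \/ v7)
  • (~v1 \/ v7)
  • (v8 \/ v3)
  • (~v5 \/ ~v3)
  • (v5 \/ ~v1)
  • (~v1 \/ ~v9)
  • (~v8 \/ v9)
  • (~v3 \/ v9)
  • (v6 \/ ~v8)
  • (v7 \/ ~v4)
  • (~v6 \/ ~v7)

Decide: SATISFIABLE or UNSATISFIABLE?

v6 = True:
  propagation gives v5=False, v3=True, v8=True, v4=True; an empty clause results — contradiction.
v6 = False:
  propagation gives v9=True, v5=False, v3=True, v8=True; an empty clause results — contradiction.
Every branch closes, so no satisfying assignment exists.

UNSATISFIABLE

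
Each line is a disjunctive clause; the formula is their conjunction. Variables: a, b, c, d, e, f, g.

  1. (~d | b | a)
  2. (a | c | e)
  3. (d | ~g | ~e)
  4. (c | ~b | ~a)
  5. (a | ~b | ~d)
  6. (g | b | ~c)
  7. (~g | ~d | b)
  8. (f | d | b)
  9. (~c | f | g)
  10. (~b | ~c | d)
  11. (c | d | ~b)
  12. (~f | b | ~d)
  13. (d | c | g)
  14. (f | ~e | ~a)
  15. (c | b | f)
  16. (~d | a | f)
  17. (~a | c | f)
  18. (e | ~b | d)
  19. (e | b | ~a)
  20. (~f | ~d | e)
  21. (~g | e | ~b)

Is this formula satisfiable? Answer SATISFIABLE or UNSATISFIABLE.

SATISFIABLE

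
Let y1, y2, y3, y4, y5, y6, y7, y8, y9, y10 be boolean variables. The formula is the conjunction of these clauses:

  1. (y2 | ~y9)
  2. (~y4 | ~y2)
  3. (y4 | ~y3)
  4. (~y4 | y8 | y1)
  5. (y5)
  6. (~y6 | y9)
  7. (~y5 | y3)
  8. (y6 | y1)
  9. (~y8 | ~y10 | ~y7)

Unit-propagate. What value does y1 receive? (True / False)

Unit clause (y5) sets y5 = True.
In (y3 | ~y5), ~y5 is now false; y3 must hold, so y3 = True.
(~y3 | y4): since y3 = True, the clause reduces to (y4). y4 = True.
(~y4 | ~y2) with y4 = True leaves only ~y2, so y2 = False.
(y2 | ~y9): since y2 = False, the clause reduces to (~y9). y9 = False.
In (~y6 | y9), y9 is now false; ~y6 must hold, so y6 = False.
(y1 | y6) with y6 = False leaves only y1, so y1 = True.

True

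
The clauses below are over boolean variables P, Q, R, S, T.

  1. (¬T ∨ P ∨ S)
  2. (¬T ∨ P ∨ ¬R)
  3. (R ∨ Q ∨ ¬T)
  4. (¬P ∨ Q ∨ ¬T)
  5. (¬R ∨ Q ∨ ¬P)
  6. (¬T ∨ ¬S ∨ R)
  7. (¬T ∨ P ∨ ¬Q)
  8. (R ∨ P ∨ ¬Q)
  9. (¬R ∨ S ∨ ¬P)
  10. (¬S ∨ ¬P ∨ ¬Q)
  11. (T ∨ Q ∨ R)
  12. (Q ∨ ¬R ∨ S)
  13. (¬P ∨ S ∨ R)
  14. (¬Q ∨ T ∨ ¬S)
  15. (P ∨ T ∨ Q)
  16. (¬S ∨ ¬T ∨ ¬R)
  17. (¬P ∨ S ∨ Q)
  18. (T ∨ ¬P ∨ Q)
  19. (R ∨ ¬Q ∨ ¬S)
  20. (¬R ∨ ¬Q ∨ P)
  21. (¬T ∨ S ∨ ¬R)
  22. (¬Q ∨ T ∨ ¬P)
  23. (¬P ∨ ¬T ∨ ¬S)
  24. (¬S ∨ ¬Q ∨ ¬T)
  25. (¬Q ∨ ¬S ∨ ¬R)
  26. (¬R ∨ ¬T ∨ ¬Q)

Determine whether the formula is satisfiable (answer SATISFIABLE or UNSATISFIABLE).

UNSATISFIABLE

Q = True:
  S = True:
    propagation gives P=False, T=False; an empty clause results — contradiction.
  S = False:
    P = True:
      propagation gives R=False; contradiction.
    P = False:
      propagation gives T=False, R=True; contradiction.
Q = False:
  T = True:
    propagation gives R=True, P=True; an empty clause results — contradiction.
  T = False:
    propagation gives R=True, P=False; an empty clause results — contradiction.
Every branch closes, so no satisfying assignment exists.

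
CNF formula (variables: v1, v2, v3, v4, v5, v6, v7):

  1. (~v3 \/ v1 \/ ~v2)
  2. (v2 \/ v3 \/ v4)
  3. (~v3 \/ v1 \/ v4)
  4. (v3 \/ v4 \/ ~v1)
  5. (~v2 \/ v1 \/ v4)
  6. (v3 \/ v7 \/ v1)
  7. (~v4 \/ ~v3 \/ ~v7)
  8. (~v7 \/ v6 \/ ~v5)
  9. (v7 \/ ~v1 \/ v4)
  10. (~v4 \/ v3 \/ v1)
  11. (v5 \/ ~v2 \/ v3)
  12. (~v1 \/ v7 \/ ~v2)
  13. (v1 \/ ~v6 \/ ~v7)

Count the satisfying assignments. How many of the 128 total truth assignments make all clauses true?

Split on v1, then v3.
  v1=1, v3=1: 10 of the 32 assignments to (v2,v4,v5,v6,v7) work.
  v1=1, v3=0: 8 of the 32 assignments to (v2,v4,v5,v6,v7) work.
  v1=0, v3=1: remaining (v2,v4,v5,v6,v7) ∈ {(0,1,0,0,0); (0,1,0,1,0); (0,1,1,0,0); (0,1,1,1,0)} — 4.
  v1=0, v3=0: a clause becomes empty — 0.
Total: 10 + 8 + 4 + 0 = 22.

22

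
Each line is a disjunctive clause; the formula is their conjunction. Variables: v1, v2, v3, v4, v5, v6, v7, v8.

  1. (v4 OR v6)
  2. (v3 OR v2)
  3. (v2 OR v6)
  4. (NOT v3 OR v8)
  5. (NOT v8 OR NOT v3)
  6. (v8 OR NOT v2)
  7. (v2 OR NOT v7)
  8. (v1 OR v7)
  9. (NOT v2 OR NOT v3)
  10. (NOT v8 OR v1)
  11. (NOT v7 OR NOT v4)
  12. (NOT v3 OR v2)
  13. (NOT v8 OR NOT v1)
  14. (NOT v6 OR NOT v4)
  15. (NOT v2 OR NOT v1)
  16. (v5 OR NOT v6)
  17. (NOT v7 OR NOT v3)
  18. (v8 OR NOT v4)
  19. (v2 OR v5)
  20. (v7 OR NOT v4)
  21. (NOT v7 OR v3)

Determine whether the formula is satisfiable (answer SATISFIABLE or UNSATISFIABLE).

v2 = True:
  propagation gives v8=True, v3=False, v1=True; an empty clause results — contradiction.
v2 = False:
  propagation gives v3=True; an empty clause results — contradiction.
Every branch closes, so no satisfying assignment exists.

UNSATISFIABLE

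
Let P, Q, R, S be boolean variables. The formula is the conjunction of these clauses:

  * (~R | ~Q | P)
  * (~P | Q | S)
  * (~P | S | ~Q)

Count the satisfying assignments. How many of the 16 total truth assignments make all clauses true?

10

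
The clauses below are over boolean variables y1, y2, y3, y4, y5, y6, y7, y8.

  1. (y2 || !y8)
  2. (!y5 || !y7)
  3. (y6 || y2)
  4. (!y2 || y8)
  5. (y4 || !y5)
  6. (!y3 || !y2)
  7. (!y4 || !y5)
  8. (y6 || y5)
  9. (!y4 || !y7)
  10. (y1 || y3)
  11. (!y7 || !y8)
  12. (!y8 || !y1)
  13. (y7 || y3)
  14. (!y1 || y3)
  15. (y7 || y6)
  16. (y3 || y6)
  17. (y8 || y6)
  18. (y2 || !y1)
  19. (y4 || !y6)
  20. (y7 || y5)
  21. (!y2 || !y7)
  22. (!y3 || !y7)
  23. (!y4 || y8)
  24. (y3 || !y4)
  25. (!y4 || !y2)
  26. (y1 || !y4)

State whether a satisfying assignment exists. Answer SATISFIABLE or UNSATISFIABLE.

UNSATISFIABLE

y4 = True:
  propagation gives y5=False, y6=True, y7=False; an empty clause results — contradiction.
y4 = False:
  propagation gives y5=False, y6=True; an empty clause results — contradiction.
Every branch closes, so no satisfying assignment exists.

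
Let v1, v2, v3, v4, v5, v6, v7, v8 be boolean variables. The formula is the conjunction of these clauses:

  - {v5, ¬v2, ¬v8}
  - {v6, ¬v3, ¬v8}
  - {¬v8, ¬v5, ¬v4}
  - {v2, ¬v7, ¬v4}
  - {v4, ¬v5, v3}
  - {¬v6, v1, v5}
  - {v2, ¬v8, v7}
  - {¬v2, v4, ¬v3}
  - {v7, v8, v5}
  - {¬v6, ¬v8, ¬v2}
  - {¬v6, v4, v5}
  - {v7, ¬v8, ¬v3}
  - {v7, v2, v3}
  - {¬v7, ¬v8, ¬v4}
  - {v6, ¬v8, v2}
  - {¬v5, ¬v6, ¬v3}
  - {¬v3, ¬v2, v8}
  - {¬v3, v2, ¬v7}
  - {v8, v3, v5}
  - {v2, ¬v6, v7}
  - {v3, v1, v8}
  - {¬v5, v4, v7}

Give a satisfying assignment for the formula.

v1=T, v2=T, v3=F, v4=T, v5=T, v6=F, v7=F, v8=F

Check each clause:
  1. {¬v2, ¬v8, v5} — ¬v8 is true.
  2. {v6, ¬v8, ¬v3} — ¬v8 is true.
  3. {¬v5, ¬v8, ¬v4} — ¬v8 is true.
  4. {¬v7, ¬v4, v2} — ¬v7 is true.
  5. {v4, ¬v5, v3} — v4 is true.
  6. {v1, v5, ¬v6} — v1 is true.
  7. {¬v8, v2, v7} — ¬v8 is true.
  8. {¬v3, v4, ¬v2} — v4 is true.
  9. {v7, v8, v5} — v5 is true.
  10. {¬v8, ¬v6, ¬v2} — ¬v8 is true.
  11. {¬v6, v4, v5} — ¬v6 is true.
  12. {¬v3, ¬v8, v7} — ¬v8 is true.
  13. {v2, v7, v3} — v2 is true.
  14. {¬v7, ¬v4, ¬v8} — ¬v8 is true.
  15. {v6, v2, ¬v8} — ¬v8 is true.
  16. {¬v5, ¬v3, ¬v6} — ¬v6 is true.
  17. {¬v2, v8, ¬v3} — ¬v3 is true.
  18. {¬v3, v2, ¬v7} — ¬v7 is true.
  19. {v8, v5, v3} — v5 is true.
  20. {¬v6, v2, v7} — ¬v6 is true.
  21. {v8, v3, v1} — v1 is true.
  22. {v4, ¬v5, v7} — v4 is true.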